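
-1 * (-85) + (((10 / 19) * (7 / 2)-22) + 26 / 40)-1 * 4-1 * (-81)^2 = -2469813 / 380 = -6499.51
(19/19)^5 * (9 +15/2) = 33/2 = 16.50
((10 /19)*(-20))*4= -800 /19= -42.11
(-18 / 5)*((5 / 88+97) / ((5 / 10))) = -76869 / 110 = -698.81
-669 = -669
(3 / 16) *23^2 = 1587 / 16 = 99.19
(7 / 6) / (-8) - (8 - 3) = -247 / 48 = -5.15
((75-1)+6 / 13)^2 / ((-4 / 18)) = -4216608 / 169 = -24950.34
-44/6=-7.33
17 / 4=4.25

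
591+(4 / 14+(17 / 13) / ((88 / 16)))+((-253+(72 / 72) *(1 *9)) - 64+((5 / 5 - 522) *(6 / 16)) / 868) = 281313035 / 992992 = 283.30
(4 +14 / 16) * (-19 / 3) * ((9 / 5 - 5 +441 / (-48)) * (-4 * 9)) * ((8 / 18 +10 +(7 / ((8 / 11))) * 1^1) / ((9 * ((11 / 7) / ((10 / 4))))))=-2475919355 / 50688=-48846.26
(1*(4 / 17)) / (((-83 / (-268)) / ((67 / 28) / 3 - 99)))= -2210732 / 29631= -74.61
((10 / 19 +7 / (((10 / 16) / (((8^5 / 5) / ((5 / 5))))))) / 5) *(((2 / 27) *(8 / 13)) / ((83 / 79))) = 636.93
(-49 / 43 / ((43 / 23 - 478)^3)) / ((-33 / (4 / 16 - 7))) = 5365647 / 2484748682244092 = 0.00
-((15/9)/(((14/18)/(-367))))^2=-618469.90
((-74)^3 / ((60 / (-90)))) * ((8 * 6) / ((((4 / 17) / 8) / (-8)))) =-7935906816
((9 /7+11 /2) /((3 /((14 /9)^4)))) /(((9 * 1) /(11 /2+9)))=3779860 /177147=21.34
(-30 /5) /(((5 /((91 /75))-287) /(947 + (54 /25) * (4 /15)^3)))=807944319 /40221875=20.09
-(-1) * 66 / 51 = 22 / 17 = 1.29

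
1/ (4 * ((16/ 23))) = 23/ 64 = 0.36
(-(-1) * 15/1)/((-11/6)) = -90/11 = -8.18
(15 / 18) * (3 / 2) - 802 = -800.75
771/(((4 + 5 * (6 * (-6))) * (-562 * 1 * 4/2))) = 771/197824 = 0.00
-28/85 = -0.33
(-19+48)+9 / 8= 241 / 8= 30.12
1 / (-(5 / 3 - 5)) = 0.30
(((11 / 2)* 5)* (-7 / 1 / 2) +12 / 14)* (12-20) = 5342 / 7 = 763.14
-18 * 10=-180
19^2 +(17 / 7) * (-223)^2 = 847920 / 7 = 121131.43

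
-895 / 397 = -2.25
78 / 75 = 26 / 25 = 1.04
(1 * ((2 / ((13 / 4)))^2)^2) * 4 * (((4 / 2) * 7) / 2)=114688 / 28561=4.02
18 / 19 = 0.95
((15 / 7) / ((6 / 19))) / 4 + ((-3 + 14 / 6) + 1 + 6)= 8.03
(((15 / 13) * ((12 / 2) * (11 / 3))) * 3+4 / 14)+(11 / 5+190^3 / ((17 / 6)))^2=5860397212258.44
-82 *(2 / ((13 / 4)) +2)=-2788 / 13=-214.46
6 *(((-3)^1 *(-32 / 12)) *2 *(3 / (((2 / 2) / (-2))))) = -576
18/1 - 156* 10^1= -1542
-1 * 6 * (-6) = 36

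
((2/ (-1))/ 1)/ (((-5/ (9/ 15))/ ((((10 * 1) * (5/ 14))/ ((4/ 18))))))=27/ 7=3.86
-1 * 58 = -58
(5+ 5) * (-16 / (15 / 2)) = -64 / 3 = -21.33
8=8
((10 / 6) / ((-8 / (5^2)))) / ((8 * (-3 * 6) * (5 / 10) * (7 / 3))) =125 / 4032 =0.03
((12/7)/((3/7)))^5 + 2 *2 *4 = 1040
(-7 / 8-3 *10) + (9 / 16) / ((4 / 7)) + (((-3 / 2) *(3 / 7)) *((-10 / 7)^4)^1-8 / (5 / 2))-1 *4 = -39.77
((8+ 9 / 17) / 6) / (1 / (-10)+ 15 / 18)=725 / 374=1.94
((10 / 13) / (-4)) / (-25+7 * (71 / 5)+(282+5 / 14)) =-175 / 324649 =-0.00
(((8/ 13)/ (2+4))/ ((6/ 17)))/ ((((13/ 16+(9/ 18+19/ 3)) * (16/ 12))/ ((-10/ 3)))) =-1360/ 14313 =-0.10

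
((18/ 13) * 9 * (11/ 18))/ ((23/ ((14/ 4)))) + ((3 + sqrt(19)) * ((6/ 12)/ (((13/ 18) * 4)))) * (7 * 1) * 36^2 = 2817549/ 598 + 20412 * sqrt(19)/ 13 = 11555.76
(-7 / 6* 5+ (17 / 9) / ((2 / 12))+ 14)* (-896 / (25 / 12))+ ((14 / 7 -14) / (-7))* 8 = -1465248 / 175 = -8372.85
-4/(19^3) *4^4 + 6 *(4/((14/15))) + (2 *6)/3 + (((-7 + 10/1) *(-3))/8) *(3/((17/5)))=186570789/6529768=28.57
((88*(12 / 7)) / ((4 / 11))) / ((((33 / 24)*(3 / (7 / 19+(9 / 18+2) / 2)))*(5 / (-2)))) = -43296 / 665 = -65.11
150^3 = 3375000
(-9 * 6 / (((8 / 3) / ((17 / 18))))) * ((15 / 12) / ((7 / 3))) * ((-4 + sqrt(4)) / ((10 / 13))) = 5967 / 224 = 26.64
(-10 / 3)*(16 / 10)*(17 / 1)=-272 / 3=-90.67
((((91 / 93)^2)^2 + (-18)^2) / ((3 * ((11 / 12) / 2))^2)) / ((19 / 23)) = 208.04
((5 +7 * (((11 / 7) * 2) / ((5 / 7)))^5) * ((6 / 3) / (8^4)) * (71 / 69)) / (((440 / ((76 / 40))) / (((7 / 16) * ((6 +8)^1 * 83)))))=198009317685767 / 15544320000000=12.74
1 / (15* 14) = 1 / 210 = 0.00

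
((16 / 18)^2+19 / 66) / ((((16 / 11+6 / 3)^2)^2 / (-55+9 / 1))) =-58807573 / 168896016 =-0.35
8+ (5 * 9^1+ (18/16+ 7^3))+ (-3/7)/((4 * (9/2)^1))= 66713/168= 397.10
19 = 19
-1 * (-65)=65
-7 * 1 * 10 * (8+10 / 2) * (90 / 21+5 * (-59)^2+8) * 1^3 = -15849730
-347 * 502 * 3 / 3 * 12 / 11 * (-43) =8171282.18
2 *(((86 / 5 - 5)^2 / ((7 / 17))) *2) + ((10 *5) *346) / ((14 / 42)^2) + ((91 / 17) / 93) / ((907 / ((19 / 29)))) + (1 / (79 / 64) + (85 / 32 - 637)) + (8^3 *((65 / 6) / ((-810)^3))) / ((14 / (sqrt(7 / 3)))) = 2879392437812233487 / 18397223023200 - 208 *sqrt(21) / 837019575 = 156512.34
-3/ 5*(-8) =24/ 5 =4.80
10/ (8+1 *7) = 2/ 3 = 0.67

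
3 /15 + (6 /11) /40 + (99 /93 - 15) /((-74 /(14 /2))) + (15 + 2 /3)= 13019627 /757020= 17.20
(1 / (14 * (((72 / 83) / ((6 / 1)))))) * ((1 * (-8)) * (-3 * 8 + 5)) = 1577 / 21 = 75.10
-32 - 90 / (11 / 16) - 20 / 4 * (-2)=-1682 / 11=-152.91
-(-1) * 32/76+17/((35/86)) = 28058/665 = 42.19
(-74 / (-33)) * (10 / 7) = 740 / 231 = 3.20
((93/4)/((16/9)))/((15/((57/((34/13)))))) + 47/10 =51575/2176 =23.70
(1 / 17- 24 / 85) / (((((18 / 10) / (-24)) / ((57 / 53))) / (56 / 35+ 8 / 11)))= 369664 / 49555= 7.46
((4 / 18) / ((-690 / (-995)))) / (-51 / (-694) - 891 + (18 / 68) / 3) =-1173901 / 3263389155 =-0.00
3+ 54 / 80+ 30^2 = 903.68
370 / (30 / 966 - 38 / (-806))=12003355 / 2537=4731.32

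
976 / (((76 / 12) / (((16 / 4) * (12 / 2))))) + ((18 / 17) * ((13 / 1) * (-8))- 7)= 1156795 / 323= 3581.41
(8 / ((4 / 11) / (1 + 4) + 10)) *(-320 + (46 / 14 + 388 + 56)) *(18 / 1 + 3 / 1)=588060 / 277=2122.96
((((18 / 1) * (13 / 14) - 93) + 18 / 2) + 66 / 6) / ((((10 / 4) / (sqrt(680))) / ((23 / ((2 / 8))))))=-144992 * sqrt(170) / 35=-54013.27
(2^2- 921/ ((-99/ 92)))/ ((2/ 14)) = 6019.15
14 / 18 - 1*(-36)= 331 / 9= 36.78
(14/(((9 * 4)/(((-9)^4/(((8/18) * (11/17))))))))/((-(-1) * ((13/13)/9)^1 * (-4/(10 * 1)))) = -35134155/176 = -199625.88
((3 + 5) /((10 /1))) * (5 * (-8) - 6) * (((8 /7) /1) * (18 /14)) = -13248 /245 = -54.07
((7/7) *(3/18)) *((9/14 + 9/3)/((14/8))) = 17/49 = 0.35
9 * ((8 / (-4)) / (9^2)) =-2 / 9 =-0.22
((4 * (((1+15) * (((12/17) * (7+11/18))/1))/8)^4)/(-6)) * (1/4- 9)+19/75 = 39454968970819/507390075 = 77760.62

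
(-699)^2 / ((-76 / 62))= -15146631 / 38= -398595.55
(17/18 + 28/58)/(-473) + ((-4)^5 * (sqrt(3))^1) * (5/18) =-2560 * sqrt(3)/9 - 745/246906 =-492.68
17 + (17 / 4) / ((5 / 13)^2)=4573 / 100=45.73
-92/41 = -2.24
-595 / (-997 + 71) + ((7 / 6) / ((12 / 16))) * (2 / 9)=74123 / 75006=0.99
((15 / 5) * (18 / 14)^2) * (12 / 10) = 1458 / 245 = 5.95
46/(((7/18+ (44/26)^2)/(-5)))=-139932/1979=-70.71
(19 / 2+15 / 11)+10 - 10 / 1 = 239 / 22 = 10.86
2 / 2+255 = 256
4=4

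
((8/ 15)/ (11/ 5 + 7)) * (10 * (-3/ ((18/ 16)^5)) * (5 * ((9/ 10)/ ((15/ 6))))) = -262144/ 150903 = -1.74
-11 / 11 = -1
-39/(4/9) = -351/4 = -87.75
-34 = -34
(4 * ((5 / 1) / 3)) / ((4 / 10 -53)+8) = -100 / 669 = -0.15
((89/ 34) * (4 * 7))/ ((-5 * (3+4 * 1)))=-178/ 85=-2.09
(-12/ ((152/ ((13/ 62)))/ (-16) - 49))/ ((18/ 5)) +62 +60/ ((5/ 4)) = 202355/ 1839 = 110.04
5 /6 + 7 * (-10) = -415 /6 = -69.17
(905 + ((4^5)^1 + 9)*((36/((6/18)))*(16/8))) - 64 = 223969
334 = 334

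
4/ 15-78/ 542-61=-60.88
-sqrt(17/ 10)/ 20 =-sqrt(170)/ 200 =-0.07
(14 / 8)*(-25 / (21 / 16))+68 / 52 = -1249 / 39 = -32.03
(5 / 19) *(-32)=-8.42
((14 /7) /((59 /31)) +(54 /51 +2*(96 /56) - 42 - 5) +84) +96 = 972677 /7021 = 138.54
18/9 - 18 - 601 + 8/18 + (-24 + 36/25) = -143801/225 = -639.12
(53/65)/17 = 53/1105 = 0.05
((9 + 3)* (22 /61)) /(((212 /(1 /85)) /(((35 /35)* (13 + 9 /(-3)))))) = 132 /54961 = 0.00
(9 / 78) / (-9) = -1 / 78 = -0.01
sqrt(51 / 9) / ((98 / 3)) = sqrt(51) / 98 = 0.07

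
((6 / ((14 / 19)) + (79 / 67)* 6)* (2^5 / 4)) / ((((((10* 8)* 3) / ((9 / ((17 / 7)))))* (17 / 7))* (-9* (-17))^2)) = 5551 / 167877210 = 0.00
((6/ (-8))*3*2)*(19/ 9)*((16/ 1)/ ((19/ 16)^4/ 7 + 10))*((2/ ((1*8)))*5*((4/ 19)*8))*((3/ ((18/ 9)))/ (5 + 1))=-36700160/ 4717841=-7.78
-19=-19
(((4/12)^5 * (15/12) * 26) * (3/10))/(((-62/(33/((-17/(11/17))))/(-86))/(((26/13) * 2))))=-67639/241893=-0.28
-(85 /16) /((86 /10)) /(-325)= 17 /8944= 0.00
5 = 5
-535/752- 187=-141159/752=-187.71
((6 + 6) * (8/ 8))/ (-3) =-4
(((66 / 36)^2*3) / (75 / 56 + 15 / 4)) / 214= 847 / 91485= 0.01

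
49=49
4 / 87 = 0.05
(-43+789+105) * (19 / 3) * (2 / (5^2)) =32338 / 75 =431.17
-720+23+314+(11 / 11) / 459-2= -176714 / 459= -385.00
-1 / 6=-0.17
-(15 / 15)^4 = -1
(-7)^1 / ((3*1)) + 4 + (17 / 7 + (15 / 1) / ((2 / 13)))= 4267 / 42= 101.60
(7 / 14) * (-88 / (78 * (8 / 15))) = -55 / 52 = -1.06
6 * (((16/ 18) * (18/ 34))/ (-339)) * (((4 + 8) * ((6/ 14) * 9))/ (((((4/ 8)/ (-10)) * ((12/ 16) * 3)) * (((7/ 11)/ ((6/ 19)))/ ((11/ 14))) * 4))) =4181760/ 12519157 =0.33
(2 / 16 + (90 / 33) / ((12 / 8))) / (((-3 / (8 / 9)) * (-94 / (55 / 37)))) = 95 / 10434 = 0.01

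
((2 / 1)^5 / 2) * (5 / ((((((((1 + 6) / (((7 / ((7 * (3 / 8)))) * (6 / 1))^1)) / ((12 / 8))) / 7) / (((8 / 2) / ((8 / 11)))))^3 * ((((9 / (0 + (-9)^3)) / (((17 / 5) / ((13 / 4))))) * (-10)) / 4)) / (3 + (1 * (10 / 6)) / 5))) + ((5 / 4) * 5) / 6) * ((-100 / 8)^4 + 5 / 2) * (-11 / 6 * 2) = -1742059134786942895 / 936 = -1861174289302289.42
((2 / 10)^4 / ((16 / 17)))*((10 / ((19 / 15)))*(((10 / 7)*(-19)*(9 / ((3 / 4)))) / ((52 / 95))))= -2907 / 364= -7.99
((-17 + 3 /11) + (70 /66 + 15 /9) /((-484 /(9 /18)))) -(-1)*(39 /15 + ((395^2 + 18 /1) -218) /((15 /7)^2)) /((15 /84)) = 190035.07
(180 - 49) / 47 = 131 / 47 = 2.79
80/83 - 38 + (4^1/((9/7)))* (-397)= -950294/747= -1272.15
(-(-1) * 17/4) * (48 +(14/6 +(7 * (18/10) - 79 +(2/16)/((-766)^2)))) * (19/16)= -365398773619/4506286080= -81.09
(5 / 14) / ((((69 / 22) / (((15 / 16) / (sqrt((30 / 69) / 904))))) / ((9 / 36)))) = 55*sqrt(12995) / 5152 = 1.22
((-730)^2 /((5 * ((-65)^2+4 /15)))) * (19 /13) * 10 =303753000 /823927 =368.66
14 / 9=1.56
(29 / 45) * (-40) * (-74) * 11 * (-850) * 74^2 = -97667988977.78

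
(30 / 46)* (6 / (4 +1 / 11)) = 22 / 23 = 0.96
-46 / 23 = -2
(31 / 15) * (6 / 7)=62 / 35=1.77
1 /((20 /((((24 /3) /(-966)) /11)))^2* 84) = 1 /59278734900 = 0.00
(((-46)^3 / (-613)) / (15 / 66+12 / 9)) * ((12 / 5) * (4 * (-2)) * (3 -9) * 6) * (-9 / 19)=-199817570304 / 5998205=-33312.89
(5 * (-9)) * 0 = 0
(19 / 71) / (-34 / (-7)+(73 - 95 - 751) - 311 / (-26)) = -3458 / 9771375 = -0.00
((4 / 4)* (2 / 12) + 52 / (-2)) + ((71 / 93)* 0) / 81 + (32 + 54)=361 / 6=60.17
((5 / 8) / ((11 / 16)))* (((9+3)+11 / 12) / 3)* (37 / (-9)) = -28675 / 1782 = -16.09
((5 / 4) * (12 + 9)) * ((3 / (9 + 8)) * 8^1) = 630 / 17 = 37.06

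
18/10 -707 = -3526/5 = -705.20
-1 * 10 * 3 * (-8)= 240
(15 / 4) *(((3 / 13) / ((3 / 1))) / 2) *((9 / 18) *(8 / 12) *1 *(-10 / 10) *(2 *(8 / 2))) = -5 / 13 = -0.38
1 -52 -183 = -234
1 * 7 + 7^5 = 16814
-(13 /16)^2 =-0.66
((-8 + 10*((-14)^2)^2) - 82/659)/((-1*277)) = -253156086/182543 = -1386.83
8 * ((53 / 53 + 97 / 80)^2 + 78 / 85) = 632433 / 13600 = 46.50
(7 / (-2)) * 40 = -140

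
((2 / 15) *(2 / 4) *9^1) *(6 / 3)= 6 / 5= 1.20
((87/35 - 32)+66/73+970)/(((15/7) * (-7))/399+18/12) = 91399538/141985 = 643.73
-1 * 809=-809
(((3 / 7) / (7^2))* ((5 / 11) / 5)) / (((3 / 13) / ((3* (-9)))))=-351 / 3773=-0.09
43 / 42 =1.02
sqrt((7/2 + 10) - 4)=sqrt(38)/2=3.08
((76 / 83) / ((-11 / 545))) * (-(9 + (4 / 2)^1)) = 41420 / 83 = 499.04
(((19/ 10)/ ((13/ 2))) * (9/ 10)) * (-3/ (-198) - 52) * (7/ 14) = -195567/ 28600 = -6.84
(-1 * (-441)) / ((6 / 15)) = 2205 / 2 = 1102.50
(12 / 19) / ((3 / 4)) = 16 / 19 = 0.84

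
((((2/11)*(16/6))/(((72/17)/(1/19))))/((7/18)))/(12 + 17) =0.00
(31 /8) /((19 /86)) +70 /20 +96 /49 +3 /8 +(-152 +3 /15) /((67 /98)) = -495677991 /2495080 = -198.66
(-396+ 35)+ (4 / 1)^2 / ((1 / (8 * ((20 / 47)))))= -14407 / 47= -306.53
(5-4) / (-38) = -1 / 38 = -0.03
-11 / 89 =-0.12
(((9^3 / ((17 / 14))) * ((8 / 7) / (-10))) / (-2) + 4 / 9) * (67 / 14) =890564 / 5355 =166.31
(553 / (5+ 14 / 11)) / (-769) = -6083 / 53061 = -0.11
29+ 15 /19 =566 /19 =29.79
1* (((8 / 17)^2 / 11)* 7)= 0.14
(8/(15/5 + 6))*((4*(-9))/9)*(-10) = 320/9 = 35.56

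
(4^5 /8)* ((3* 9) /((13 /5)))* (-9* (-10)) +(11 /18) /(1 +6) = 195955343 /1638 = 119630.86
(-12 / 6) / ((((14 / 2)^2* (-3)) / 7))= 2 / 21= 0.10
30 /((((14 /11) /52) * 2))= 4290 /7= 612.86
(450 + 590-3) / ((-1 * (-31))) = 33.45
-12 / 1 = -12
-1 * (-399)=399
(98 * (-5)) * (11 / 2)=-2695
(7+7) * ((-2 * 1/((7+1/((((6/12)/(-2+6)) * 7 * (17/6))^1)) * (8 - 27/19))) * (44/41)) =-2785552/4515125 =-0.62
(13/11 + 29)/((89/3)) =996/979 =1.02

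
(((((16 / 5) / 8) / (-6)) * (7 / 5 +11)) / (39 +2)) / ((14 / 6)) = -0.01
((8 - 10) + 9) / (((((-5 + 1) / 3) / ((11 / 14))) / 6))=-99 / 4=-24.75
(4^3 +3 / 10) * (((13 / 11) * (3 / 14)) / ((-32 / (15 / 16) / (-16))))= 75231 / 9856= 7.63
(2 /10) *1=1 /5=0.20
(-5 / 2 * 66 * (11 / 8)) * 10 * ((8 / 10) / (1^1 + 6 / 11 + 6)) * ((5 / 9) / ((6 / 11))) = -245.00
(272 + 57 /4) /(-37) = -1145 /148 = -7.74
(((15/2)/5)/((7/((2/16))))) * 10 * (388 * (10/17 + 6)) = 11640/17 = 684.71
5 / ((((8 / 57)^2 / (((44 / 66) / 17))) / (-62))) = -167865 / 272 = -617.15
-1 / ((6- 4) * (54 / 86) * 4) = -43 / 216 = -0.20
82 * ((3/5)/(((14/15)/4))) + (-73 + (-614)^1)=-476.14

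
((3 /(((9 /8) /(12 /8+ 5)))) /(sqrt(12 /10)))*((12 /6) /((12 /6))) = 26*sqrt(30) /9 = 15.82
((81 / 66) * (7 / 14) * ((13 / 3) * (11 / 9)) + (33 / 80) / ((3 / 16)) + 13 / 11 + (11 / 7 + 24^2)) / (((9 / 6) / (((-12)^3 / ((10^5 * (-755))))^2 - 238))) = -198657213922658462047 / 2143160400390625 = -92693.58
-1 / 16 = -0.06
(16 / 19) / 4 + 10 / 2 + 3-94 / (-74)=6665 / 703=9.48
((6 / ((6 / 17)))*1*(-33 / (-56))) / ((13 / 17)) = 9537 / 728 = 13.10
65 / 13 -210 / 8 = -85 / 4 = -21.25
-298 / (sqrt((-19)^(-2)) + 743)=-0.40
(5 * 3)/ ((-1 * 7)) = -15/ 7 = -2.14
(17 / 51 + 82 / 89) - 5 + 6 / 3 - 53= -14617 / 267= -54.75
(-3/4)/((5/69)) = -207/20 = -10.35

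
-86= -86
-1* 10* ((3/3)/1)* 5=-50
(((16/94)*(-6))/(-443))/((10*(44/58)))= 348/1145155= 0.00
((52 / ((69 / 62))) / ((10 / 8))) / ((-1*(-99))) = 12896 / 34155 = 0.38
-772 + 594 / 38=-14371 / 19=-756.37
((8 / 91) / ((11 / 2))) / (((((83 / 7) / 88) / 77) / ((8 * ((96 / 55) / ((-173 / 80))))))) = -11010048 / 186667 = -58.98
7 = 7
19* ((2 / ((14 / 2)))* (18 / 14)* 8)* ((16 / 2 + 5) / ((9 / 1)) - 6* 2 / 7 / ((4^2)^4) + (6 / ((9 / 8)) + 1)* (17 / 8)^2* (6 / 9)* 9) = 3393563647 / 351232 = 9661.89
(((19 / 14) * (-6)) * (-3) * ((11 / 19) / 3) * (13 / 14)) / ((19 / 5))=1.15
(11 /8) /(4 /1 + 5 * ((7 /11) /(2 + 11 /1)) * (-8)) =1573 /2336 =0.67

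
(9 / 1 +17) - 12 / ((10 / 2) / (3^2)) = 22 / 5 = 4.40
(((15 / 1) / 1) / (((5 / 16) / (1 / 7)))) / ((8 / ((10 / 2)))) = 30 / 7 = 4.29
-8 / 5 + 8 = 32 / 5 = 6.40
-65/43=-1.51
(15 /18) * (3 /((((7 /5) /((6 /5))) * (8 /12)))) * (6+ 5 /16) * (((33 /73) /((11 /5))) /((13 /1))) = 0.32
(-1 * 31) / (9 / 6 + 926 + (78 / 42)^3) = -21266 / 640659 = -0.03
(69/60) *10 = 23/2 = 11.50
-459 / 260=-1.77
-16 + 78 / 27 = -118 / 9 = -13.11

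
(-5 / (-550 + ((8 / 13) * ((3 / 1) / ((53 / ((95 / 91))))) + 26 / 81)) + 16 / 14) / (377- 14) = 22509156433 / 7093012439436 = 0.00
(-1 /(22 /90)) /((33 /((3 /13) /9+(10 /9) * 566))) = -367915 /4719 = -77.96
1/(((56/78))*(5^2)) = 39/700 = 0.06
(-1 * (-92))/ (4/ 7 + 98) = 14/ 15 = 0.93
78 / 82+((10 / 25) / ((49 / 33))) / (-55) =47529 / 50225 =0.95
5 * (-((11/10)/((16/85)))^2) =-174845/1024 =-170.75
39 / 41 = 0.95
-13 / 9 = -1.44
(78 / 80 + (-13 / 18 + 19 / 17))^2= 70341769 / 37454400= 1.88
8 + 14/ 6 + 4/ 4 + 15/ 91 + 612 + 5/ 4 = 682225/ 1092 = 624.75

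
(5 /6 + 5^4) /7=3755 /42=89.40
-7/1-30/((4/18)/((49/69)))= -2366/23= -102.87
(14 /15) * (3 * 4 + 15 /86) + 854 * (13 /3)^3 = 403457131 /5805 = 69501.66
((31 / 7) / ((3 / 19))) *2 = 1178 / 21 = 56.10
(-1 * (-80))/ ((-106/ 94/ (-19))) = 71440/ 53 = 1347.92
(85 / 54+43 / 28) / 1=3.11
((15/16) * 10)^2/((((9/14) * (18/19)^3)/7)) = 210056875/186624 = 1125.56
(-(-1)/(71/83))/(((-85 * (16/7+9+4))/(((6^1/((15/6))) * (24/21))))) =-7968/3228725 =-0.00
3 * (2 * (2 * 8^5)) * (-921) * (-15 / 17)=5432279040 / 17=319545825.88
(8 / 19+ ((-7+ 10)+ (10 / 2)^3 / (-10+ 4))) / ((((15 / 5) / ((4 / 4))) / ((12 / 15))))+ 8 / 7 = -4190 / 1197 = -3.50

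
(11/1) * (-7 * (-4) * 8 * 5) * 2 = 24640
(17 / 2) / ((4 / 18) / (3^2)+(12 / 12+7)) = 1377 / 1300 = 1.06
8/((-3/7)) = -56/3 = -18.67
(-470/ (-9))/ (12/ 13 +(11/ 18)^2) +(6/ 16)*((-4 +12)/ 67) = 40.32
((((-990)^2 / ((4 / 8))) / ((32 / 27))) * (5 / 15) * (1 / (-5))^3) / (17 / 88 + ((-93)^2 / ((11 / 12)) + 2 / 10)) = -1940598 / 4151693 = -0.47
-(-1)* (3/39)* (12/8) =3/26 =0.12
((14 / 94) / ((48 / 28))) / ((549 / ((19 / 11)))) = 931 / 3405996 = 0.00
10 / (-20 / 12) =-6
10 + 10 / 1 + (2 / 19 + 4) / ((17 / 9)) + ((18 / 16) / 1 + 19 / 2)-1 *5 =71831 / 2584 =27.80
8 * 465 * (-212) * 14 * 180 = -1987372800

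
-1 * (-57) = 57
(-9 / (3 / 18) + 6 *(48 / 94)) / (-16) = 3.18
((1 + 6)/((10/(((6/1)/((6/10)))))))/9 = 7/9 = 0.78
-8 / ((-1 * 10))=4 / 5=0.80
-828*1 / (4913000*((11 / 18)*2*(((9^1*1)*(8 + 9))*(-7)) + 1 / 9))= 1863 / 14468785000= 0.00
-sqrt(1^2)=-1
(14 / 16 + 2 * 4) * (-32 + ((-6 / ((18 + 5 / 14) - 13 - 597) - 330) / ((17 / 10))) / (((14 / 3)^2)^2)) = -1037278226861 / 3606263584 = -287.63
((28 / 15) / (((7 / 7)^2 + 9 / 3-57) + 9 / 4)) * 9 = -48 / 145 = -0.33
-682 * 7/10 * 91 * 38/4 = -4127123/10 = -412712.30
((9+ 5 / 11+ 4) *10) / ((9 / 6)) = 2960 / 33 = 89.70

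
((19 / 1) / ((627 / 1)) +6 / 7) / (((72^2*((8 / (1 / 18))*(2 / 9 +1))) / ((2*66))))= 205 / 1596672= 0.00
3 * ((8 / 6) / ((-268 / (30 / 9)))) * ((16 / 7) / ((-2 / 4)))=320 / 1407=0.23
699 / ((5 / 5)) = 699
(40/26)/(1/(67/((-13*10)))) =-134/169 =-0.79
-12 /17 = -0.71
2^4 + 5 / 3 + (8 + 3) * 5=218 / 3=72.67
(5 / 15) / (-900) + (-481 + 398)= -224101 / 2700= -83.00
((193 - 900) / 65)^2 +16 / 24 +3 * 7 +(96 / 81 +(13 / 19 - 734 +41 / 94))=-120555883297 / 203737950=-591.72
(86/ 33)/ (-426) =-43/ 7029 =-0.01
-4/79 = -0.05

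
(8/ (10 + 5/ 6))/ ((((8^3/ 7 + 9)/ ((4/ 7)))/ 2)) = 0.01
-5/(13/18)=-90/13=-6.92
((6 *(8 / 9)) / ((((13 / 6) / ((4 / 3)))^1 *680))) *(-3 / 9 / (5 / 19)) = -304 / 49725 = -0.01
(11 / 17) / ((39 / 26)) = 22 / 51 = 0.43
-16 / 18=-8 / 9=-0.89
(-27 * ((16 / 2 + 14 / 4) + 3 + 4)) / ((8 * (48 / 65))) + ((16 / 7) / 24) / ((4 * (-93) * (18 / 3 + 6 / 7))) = -18116873 / 214272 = -84.55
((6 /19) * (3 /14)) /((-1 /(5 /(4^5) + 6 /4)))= -13869 /136192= -0.10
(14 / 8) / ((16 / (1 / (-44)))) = -7 / 2816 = -0.00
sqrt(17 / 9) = sqrt(17) / 3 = 1.37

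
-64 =-64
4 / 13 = 0.31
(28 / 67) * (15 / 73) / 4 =105 / 4891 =0.02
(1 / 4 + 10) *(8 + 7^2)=2337 / 4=584.25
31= 31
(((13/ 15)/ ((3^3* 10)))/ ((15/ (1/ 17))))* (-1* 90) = -13/ 11475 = -0.00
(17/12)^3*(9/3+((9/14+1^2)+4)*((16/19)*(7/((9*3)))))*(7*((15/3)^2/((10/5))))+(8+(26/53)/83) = 8273487116779/7799110272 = 1060.82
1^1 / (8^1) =1 / 8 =0.12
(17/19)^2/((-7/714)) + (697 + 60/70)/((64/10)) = 2214353/80864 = 27.38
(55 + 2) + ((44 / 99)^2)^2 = 374233 / 6561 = 57.04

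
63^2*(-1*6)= -23814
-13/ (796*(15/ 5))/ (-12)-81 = -2321123/ 28656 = -81.00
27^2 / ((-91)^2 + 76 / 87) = 63423 / 720523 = 0.09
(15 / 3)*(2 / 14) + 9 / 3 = 3.71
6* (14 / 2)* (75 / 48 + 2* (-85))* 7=-396165 / 8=-49520.62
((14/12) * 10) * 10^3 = 35000/3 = 11666.67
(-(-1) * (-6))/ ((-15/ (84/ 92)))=42/ 115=0.37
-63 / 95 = -0.66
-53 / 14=-3.79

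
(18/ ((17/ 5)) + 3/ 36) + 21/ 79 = 90947/ 16116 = 5.64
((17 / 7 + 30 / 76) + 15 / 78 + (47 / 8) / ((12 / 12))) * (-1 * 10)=-614875 / 6916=-88.91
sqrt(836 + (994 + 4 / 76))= sqrt(660649) / 19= 42.78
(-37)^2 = 1369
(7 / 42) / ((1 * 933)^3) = 1 / 4872997422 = 0.00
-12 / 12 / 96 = -1 / 96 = -0.01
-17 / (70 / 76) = -646 / 35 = -18.46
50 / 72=25 / 36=0.69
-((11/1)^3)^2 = -1771561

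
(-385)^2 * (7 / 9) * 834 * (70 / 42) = 1442229250 / 9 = 160247694.44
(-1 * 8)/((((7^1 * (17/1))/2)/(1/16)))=-1/119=-0.01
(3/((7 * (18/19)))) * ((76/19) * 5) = 190/21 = 9.05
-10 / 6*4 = -20 / 3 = -6.67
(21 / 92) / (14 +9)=21 / 2116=0.01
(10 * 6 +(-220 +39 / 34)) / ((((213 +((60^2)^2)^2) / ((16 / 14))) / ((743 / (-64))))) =4012943 / 319798886400405552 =0.00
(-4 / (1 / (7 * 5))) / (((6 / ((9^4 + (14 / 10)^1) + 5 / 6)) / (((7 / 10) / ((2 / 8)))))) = -428797.91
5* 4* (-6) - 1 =-121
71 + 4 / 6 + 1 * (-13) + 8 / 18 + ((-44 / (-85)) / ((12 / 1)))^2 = 3843821 / 65025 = 59.11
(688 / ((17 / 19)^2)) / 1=248368 / 289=859.40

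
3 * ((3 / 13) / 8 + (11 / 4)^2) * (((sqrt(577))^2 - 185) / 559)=232113 / 14534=15.97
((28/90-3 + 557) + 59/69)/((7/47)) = 27006059/7245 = 3727.54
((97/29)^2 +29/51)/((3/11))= 5546728/128673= 43.11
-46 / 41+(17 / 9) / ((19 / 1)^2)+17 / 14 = 181955 / 1864926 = 0.10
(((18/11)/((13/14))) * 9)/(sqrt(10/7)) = 1134 * sqrt(70)/715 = 13.27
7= 7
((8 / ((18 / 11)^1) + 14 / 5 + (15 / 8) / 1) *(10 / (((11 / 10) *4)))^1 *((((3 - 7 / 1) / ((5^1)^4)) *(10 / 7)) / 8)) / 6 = -0.00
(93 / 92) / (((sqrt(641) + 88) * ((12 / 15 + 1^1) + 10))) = 10230 / 9638771 - 465 * sqrt(641) / 38555084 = 0.00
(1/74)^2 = 1/5476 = 0.00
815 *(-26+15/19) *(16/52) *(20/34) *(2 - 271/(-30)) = -516869740/12597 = -41031.18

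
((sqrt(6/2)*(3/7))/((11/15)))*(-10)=-450*sqrt(3)/77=-10.12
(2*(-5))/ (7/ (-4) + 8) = -8/ 5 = -1.60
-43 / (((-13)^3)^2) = -0.00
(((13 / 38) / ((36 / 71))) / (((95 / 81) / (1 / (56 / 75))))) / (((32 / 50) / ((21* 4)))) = 9345375 / 92416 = 101.12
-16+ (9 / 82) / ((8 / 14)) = -5185 / 328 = -15.81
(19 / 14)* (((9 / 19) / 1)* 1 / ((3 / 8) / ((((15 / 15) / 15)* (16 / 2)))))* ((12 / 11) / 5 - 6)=-10176 / 1925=-5.29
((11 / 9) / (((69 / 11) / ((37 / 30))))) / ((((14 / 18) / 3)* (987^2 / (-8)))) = -0.00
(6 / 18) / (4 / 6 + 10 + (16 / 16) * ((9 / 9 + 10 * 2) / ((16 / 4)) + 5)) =4 / 251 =0.02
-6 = -6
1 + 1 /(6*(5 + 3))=49 /48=1.02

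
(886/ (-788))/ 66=-443/ 26004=-0.02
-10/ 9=-1.11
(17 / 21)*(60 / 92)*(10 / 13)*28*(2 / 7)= 6800 / 2093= 3.25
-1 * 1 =-1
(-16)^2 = 256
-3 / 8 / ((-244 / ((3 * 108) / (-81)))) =-3 / 488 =-0.01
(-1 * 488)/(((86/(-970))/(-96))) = -22721280/43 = -528401.86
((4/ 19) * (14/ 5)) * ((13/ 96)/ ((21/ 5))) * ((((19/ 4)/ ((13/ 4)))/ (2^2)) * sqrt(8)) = sqrt(2)/ 72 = 0.02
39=39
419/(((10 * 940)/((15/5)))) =1257/9400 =0.13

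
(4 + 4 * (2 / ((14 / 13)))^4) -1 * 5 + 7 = 128650 / 2401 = 53.58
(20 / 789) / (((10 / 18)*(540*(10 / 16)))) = 8 / 59175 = 0.00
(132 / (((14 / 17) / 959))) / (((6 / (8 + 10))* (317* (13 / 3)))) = 1383426 / 4121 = 335.70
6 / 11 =0.55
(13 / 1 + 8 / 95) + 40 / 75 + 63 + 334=117026 / 285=410.62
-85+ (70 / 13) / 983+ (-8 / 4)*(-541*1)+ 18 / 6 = 12779070 / 12779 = 1000.01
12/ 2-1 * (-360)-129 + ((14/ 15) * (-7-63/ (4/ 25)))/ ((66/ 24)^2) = 187.54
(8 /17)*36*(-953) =-274464 /17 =-16144.94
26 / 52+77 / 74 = 57 / 37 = 1.54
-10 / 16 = -5 / 8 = -0.62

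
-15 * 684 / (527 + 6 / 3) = -10260 / 529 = -19.40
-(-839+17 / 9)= 7534 / 9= 837.11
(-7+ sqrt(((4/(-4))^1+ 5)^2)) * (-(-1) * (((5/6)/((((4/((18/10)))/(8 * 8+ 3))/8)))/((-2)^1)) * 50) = 15075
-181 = -181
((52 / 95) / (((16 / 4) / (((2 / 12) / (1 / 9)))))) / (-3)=-13 / 190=-0.07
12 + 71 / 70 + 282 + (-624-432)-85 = -59219 / 70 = -845.99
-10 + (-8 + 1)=-17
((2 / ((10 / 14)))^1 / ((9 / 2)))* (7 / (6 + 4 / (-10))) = 7 / 9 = 0.78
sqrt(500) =22.36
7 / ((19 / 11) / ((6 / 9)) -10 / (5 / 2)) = -154 / 31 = -4.97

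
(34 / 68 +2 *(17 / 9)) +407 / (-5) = -6941 / 90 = -77.12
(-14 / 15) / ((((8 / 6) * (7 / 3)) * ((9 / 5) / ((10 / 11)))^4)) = -625000 / 32019867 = -0.02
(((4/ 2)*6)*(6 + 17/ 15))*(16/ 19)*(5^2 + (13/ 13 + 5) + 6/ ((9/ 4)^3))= 52462528/ 23085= 2272.58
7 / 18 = 0.39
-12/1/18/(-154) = 1/231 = 0.00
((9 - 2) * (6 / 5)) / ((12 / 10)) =7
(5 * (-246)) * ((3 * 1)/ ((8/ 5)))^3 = -2075625/ 256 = -8107.91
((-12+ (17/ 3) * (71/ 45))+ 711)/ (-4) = -23893/ 135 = -176.99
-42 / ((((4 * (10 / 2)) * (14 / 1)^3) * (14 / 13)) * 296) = -39 / 16244480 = -0.00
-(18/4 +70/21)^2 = -2209/36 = -61.36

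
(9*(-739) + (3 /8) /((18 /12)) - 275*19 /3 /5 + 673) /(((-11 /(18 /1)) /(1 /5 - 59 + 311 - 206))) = 4782519 /10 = 478251.90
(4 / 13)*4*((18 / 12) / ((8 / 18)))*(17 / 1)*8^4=3760128 / 13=289240.62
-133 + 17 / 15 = -1978 / 15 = -131.87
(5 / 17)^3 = 125 / 4913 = 0.03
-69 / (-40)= 69 / 40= 1.72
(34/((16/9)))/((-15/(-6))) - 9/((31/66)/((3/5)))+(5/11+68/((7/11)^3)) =121865851/467852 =260.48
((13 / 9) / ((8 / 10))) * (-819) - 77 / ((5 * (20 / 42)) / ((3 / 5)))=-749077 / 500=-1498.15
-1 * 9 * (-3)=27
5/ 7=0.71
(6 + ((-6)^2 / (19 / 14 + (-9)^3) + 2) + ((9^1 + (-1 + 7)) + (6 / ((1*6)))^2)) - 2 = 223610 / 10187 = 21.95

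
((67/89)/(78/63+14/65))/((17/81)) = 7407855/3001792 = 2.47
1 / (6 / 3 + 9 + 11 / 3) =3 / 44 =0.07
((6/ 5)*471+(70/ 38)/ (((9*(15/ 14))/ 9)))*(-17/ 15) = -2746724/ 4275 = -642.51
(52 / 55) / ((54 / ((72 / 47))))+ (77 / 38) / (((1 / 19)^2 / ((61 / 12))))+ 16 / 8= 76939633 / 20680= 3720.49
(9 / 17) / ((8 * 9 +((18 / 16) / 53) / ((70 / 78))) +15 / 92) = 1023960 / 139619657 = 0.01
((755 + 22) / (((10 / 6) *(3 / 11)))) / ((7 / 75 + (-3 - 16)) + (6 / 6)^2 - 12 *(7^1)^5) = -128205 / 15127643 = -0.01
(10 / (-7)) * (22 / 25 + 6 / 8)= -163 / 70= -2.33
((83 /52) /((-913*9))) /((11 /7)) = -7 /56628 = -0.00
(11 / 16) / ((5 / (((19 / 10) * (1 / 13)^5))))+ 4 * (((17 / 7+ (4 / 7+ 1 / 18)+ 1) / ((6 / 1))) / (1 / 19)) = 411986718443 / 8019928800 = 51.37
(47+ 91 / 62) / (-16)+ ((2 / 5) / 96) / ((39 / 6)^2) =-7617427 / 2514720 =-3.03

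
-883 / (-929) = 883 / 929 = 0.95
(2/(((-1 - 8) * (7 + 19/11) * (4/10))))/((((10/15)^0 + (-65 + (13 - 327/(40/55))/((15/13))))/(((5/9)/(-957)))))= -125/1496472732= -0.00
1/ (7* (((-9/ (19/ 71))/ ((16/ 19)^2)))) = -256/ 84987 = -0.00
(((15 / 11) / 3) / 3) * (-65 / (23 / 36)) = -3900 / 253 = -15.42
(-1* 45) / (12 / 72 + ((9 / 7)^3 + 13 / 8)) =-74088 / 6449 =-11.49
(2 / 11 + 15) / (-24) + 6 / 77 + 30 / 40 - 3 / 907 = 321883 / 1676136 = 0.19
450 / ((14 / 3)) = 96.43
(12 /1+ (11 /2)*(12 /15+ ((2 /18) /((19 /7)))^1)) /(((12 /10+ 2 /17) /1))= 483293 /38304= 12.62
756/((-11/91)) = -6254.18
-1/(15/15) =-1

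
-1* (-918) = 918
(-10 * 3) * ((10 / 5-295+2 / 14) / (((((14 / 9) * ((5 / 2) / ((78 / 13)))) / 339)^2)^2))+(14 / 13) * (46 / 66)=23702613073384627284998 / 36051015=657474222941701.57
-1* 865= -865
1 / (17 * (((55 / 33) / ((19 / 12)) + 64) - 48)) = 19 / 5508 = 0.00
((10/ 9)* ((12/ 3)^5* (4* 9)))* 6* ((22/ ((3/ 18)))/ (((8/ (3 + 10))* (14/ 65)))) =1713254400/ 7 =244750628.57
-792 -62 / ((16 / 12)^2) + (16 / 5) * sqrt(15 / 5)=-6615 / 8 + 16 * sqrt(3) / 5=-821.33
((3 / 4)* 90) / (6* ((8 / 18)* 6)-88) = -15 / 16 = -0.94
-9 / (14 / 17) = -153 / 14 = -10.93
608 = 608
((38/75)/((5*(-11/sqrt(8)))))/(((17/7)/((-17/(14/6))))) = 76*sqrt(2)/1375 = 0.08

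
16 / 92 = 4 / 23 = 0.17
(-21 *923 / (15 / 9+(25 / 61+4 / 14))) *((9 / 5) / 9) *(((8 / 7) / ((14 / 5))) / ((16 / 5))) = -2533635 / 12104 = -209.32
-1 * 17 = -17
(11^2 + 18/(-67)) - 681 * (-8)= 373105/67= 5568.73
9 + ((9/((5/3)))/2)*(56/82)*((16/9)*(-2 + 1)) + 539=111668/205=544.72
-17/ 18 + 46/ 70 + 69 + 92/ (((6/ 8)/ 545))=42160889/ 630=66922.05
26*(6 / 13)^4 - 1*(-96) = 213504 / 2197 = 97.18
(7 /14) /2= 1 /4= 0.25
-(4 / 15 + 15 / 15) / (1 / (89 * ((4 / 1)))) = -450.93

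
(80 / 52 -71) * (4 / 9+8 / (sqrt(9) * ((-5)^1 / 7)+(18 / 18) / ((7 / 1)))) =9632 / 39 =246.97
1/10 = 0.10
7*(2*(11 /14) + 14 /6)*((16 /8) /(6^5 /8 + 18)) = 82 /1485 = 0.06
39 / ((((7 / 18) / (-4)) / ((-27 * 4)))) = 303264 / 7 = 43323.43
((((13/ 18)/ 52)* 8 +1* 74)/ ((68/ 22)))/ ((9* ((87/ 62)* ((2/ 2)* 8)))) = 7843/ 33048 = 0.24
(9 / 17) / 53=9 / 901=0.01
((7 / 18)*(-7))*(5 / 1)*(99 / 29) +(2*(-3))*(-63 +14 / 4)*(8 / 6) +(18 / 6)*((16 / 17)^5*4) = 36102706337 / 82351706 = 438.40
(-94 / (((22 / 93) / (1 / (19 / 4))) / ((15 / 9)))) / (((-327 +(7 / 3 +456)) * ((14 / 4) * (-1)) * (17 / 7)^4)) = 0.01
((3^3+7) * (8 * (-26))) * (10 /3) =-70720 /3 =-23573.33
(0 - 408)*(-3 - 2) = 2040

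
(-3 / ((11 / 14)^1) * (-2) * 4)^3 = 37933056 / 1331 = 28499.67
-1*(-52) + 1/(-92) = 4783/92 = 51.99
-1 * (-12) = 12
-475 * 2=-950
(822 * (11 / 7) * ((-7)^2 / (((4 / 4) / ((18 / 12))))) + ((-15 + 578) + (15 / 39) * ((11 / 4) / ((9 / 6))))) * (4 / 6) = 7449367 / 117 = 63669.80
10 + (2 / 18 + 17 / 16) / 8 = 10.15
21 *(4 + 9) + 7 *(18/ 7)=291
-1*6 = -6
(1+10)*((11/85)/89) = 121/7565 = 0.02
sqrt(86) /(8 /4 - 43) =-sqrt(86) /41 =-0.23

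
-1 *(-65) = 65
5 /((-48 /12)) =-5 /4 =-1.25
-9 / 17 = -0.53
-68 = -68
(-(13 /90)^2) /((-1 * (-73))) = -169 /591300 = -0.00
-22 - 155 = -177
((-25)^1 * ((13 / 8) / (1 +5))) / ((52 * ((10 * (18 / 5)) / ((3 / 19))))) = -25 / 43776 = -0.00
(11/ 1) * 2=22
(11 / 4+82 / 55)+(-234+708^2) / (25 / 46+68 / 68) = 5070489843 / 15620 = 324615.23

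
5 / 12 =0.42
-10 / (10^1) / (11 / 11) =-1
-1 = -1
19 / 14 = 1.36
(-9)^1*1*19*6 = -1026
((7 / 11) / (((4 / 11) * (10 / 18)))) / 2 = 63 / 40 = 1.58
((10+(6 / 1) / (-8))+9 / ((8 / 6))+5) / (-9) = -7 / 3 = -2.33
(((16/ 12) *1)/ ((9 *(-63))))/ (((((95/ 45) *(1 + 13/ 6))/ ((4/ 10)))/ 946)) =-15136/ 113715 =-0.13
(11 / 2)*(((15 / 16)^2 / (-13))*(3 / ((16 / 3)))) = -0.21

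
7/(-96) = -7/96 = -0.07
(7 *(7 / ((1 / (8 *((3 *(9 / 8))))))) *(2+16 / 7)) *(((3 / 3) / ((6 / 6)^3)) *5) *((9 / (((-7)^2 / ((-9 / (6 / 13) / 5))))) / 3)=-47385 / 7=-6769.29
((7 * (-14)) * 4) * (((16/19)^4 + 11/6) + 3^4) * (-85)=1085611464980/390963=2776762.67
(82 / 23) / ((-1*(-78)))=41 / 897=0.05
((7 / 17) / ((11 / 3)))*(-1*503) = -56.49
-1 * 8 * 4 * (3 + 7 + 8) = -576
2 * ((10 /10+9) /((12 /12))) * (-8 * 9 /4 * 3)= -1080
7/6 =1.17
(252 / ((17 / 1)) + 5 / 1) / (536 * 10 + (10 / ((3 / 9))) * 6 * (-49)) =-337 / 58820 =-0.01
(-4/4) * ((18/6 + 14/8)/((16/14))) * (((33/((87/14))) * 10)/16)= -51205/3712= -13.79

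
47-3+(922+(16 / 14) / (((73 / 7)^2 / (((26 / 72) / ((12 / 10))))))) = 966.00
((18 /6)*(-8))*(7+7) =-336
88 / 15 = 5.87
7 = 7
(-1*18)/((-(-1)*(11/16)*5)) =-288/55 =-5.24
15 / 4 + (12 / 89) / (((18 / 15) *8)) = 335 / 89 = 3.76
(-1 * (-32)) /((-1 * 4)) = -8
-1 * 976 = -976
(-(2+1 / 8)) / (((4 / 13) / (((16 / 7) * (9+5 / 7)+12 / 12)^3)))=-324843116013 / 3764768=-86285.03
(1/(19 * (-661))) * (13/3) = -13/37677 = -0.00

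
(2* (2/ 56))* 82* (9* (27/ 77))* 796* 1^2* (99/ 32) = 17843733/ 392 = 45519.73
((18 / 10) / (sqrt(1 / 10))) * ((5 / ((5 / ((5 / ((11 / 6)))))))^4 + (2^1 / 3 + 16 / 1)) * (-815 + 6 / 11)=-16997283570 * sqrt(10) / 161051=-333746.02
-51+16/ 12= -149/ 3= -49.67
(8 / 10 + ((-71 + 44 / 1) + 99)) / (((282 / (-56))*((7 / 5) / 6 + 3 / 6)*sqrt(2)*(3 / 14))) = -71344*sqrt(2) / 1551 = -65.05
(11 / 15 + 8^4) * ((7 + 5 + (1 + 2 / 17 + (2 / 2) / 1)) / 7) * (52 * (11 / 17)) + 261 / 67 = 37681297987 / 135541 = 278006.64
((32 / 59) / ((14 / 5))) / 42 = 40 / 8673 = 0.00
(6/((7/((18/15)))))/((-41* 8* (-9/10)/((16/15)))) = 16/4305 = 0.00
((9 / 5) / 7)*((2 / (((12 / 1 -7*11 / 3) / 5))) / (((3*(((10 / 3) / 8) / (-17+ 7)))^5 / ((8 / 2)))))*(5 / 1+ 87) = 651165696 / 287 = 2268870.02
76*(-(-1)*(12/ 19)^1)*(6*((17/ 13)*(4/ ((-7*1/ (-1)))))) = 19584/ 91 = 215.21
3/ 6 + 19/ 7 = 45/ 14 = 3.21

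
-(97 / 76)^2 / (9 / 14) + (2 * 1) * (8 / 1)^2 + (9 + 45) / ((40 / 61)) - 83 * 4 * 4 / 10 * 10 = -1120.18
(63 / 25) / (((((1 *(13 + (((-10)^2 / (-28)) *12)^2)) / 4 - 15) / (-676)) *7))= -1192464 / 2192425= -0.54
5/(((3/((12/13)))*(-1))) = -20/13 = -1.54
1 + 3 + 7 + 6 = 17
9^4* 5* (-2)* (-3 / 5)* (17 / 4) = 334611 / 2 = 167305.50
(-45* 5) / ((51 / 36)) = -2700 / 17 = -158.82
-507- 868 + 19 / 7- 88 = -10222 / 7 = -1460.29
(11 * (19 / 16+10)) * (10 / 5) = 1969 / 8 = 246.12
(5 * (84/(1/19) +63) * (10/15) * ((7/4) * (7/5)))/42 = 3871/12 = 322.58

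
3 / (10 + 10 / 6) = 9 / 35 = 0.26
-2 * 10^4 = -20000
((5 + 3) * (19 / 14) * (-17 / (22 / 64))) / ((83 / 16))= -103.51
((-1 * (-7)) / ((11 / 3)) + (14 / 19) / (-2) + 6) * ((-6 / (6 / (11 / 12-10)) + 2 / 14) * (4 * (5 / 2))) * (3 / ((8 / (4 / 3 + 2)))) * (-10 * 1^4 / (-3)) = 38168750 / 13167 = 2898.82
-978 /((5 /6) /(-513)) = 3010284 /5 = 602056.80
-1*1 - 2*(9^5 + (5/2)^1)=-118104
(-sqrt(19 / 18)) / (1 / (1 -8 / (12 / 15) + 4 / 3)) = 23 * sqrt(38) / 18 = 7.88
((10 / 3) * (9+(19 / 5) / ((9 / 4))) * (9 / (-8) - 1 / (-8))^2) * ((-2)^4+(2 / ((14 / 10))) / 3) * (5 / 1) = 1664260 / 567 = 2935.20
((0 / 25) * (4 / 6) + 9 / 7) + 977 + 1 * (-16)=962.29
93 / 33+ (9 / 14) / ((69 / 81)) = 12655 / 3542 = 3.57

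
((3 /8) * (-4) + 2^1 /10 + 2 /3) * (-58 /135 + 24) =-30229 /2025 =-14.93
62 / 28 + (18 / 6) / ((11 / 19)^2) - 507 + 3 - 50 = -919563 / 1694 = -542.84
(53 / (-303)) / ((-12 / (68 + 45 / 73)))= 265477 / 265428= 1.00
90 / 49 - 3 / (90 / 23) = 1573 / 1470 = 1.07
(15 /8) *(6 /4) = 2.81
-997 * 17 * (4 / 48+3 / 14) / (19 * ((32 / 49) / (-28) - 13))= 20762525 / 1018476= 20.39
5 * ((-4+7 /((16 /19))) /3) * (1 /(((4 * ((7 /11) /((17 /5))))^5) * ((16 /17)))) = 32.47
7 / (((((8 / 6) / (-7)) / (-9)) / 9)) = 11907 / 4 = 2976.75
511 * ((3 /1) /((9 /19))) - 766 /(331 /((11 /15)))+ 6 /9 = 16063279 /4965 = 3235.30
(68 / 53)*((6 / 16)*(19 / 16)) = 969 / 1696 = 0.57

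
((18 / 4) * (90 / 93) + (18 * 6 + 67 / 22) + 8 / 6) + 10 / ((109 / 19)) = 26421973 / 223014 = 118.48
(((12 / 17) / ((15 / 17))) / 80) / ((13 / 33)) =33 / 1300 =0.03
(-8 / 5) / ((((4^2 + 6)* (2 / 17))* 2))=-17 / 55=-0.31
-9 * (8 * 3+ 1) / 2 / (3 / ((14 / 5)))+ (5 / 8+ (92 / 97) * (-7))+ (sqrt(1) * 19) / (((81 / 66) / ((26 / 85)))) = -189273797 / 1780920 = -106.28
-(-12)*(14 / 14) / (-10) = -1.20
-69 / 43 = -1.60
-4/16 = -1/4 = -0.25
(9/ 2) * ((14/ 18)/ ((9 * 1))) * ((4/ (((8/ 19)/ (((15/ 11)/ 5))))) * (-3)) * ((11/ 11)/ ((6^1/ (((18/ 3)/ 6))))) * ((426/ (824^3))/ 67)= -0.00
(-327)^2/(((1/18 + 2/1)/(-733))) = -1410821226/37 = -38130303.41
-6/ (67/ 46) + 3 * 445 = 89169/ 67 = 1330.88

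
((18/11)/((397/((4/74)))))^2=1296/26107773241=0.00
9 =9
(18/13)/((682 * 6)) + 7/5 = 62077/44330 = 1.40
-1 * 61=-61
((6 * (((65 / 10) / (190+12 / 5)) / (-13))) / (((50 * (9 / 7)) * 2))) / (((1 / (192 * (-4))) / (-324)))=-72576 / 2405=-30.18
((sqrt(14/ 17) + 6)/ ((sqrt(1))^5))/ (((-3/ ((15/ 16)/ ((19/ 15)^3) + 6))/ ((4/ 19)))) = -709089/ 260642-236363 * sqrt(238)/ 8861828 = -3.13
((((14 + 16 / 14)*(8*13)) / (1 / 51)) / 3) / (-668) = -46852 / 1169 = -40.08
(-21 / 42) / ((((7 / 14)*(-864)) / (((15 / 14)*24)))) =5 / 168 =0.03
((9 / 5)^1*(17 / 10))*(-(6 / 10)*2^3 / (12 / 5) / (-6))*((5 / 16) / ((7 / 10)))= 51 / 112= 0.46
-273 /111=-91 /37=-2.46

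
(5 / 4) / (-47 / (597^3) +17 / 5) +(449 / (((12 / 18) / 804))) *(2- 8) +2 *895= -46982637089639051 / 14468778824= -3247173.63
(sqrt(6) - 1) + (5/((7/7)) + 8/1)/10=3/10 + sqrt(6)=2.75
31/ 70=0.44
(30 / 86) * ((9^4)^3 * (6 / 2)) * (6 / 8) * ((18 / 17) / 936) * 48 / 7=114383962274805 / 66521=1719516577.84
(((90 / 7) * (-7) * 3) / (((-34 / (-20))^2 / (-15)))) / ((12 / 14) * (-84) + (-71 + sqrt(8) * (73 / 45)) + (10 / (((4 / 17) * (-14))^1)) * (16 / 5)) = -6136995375000 / 668168594473-130381650000 * sqrt(2) / 668168594473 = -9.46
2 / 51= 0.04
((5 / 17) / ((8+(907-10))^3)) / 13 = 1 / 32761819025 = 0.00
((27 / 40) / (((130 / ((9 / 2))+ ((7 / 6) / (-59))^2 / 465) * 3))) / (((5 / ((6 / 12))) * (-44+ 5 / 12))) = -78667119 / 4402121462135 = -0.00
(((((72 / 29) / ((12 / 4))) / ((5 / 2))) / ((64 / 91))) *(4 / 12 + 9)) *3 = 1911 / 145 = 13.18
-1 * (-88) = 88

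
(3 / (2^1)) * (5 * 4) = 30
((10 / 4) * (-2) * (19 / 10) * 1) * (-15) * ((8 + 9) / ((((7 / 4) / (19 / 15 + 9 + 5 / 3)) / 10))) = 1156340 / 7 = 165191.43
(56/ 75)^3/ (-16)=-10976/ 421875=-0.03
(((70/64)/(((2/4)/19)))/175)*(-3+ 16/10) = -133/400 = -0.33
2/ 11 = 0.18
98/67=1.46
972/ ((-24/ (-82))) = 3321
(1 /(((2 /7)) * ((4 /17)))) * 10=595 /4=148.75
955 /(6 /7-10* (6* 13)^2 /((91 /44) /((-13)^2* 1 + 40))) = -955 /6148182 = -0.00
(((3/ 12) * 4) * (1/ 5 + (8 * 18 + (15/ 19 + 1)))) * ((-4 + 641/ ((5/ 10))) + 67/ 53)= 186759.10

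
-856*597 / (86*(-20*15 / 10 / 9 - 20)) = 383274 / 1505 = 254.67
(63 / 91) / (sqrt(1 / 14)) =9 * sqrt(14) / 13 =2.59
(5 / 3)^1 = 5 / 3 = 1.67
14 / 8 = 7 / 4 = 1.75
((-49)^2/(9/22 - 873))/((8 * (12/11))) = -290521/921456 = -0.32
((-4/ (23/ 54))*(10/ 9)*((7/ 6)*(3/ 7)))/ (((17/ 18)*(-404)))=540/ 39491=0.01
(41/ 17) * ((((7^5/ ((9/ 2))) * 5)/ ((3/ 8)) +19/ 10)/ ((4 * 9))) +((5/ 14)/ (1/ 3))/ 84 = 6753336073/ 2024190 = 3336.32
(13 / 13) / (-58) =-0.02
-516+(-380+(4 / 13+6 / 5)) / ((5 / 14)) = -512128 / 325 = -1575.78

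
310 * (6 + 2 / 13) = 24800 / 13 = 1907.69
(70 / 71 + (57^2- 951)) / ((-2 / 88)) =-7182032 / 71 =-101155.38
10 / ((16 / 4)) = 5 / 2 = 2.50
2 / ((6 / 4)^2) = 8 / 9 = 0.89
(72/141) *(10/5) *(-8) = -384/47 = -8.17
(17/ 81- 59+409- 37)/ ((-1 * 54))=-12685/ 2187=-5.80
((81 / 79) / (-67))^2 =6561 / 28015849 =0.00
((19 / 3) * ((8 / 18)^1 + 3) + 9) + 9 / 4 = 3571 / 108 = 33.06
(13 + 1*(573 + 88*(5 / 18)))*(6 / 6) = 5494 / 9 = 610.44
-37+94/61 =-2163/61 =-35.46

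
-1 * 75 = -75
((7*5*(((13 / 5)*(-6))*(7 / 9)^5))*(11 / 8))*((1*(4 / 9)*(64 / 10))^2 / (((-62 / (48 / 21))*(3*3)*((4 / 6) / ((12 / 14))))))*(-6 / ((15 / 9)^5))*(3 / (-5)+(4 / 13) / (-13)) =2.65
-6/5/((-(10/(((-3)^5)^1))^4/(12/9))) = 557885.50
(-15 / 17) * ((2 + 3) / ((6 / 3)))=-75 / 34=-2.21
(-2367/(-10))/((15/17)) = 13413/50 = 268.26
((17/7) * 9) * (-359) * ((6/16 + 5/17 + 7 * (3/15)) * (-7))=4546017/40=113650.42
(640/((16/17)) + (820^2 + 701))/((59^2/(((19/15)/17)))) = 12801839/887655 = 14.42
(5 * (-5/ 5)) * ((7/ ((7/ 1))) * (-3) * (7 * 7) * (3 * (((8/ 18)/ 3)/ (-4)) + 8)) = 17395/ 3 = 5798.33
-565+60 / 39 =-7325 / 13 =-563.46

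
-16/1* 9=-144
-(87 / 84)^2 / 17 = -841 / 13328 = -0.06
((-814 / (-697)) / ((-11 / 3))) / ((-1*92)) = 0.00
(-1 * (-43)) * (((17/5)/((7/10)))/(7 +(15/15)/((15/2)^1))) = 21930/749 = 29.28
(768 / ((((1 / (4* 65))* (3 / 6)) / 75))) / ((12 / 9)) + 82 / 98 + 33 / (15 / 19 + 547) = 11456460745451 / 509992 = 22464000.90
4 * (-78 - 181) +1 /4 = -4143 /4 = -1035.75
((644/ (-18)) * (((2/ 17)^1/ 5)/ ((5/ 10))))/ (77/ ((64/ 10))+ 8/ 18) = -41216/ 305405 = -0.13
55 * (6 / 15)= 22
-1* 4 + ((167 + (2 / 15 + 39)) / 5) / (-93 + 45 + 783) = -217408 / 55125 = -3.94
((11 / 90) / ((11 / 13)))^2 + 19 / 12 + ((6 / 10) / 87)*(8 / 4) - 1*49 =-5565017 / 117450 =-47.38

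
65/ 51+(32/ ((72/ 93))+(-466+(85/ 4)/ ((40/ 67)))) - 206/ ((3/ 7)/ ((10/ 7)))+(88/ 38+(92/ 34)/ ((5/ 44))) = -54178083/ 51680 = -1048.34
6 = 6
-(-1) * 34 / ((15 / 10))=68 / 3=22.67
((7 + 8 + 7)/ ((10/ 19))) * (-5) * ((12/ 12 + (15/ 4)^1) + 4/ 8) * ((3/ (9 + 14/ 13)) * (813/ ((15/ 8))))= -92774682/ 655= -141640.74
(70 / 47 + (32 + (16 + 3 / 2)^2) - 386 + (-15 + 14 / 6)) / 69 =-1445 / 1692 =-0.85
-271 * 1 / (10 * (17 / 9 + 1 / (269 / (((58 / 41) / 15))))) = -14.34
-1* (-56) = 56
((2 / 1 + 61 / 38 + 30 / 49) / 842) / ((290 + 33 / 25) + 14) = 196325 / 11967047932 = 0.00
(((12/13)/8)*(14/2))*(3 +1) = 42/13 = 3.23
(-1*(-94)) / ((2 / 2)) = 94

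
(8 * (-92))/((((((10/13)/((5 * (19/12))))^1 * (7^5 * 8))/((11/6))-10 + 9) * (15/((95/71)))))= -37994528/4123455711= -0.01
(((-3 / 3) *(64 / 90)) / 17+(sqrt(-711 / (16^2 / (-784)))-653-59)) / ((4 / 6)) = -272356 / 255+63 *sqrt(79) / 8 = -998.07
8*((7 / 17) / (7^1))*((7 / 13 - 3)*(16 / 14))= -2048 / 1547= -1.32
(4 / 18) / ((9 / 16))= 32 / 81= 0.40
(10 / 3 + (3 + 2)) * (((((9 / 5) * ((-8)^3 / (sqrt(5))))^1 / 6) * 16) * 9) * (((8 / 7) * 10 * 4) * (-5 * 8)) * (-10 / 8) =-589824000 * sqrt(5) / 7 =-188412365.54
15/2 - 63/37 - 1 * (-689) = 51415/74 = 694.80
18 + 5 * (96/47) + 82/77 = 105956/3619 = 29.28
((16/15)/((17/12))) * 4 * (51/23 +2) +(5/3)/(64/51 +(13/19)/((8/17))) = 23769816/1784915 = 13.32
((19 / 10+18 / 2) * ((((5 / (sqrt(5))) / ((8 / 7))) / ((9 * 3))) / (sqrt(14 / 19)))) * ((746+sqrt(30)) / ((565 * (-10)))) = 109 * sqrt(1330) * (-746 - sqrt(30)) / 24408000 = -0.12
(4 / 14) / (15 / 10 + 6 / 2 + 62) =4 / 931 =0.00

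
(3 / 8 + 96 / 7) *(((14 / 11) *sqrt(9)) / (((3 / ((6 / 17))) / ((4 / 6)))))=789 / 187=4.22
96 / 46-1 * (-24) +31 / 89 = 26.44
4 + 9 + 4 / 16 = 53 / 4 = 13.25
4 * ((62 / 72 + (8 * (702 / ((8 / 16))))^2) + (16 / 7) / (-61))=1939298083189 / 3843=504631299.29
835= 835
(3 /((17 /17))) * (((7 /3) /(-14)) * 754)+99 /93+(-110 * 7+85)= -32889 /31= -1060.94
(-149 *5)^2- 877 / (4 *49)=108784023 / 196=555020.53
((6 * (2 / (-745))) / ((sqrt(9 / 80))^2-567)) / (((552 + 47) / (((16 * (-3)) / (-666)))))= 512 / 149762017737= 0.00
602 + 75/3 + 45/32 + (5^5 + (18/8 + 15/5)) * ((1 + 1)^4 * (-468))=-750037875/32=-23438683.59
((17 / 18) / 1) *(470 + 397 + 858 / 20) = 17187 / 20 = 859.35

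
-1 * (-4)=4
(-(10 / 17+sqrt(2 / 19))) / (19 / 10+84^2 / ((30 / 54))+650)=-100 / 2269959- 10 * sqrt(38) / 2537013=-0.00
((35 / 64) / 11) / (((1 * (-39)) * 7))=-5 / 27456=-0.00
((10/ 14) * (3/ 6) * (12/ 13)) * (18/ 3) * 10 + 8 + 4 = 2892/ 91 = 31.78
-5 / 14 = -0.36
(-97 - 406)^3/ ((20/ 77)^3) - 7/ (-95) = -1103899995654729/ 152000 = -7262499971.41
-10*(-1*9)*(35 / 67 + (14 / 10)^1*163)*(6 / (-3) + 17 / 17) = -1379196 / 67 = -20585.01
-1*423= -423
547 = 547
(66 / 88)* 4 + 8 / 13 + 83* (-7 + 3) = -4269 / 13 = -328.38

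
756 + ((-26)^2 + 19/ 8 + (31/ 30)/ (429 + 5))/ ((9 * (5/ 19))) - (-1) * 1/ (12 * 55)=433441363/ 415800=1042.43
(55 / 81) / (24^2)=0.00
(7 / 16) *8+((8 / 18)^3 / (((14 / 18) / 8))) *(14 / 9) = 7151 / 1458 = 4.90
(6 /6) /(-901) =-1 /901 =-0.00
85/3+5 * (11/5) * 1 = 39.33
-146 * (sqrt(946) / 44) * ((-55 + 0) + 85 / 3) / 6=1460 * sqrt(946) / 99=453.59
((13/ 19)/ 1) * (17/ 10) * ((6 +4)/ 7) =221/ 133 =1.66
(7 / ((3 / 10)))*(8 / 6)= 280 / 9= 31.11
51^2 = 2601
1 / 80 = 0.01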